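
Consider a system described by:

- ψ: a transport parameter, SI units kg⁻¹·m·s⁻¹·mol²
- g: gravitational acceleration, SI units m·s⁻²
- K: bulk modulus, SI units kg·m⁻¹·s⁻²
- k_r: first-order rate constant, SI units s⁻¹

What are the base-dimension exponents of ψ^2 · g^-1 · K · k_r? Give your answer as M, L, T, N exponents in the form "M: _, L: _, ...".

M: -1, L: 0, T: -3, N: 4

Collect each base-dimension exponent across the product:
  M: 2·(-1) − (0) + (1) + (0) = -1
  L: 2·(1) − (1) + (-1) + (0) = 0
  T: 2·(-1) − (-2) + (-2) + (-1) = -3
  N: 2·(2) − (0) + (0) + (0) = 4
So the dimensions are [M⁻¹ T⁻³ N⁴].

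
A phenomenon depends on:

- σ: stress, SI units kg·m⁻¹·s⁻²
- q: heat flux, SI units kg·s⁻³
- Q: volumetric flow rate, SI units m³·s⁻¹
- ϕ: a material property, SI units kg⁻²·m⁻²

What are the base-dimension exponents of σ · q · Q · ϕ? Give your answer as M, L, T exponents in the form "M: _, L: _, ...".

M: 0, L: 0, T: -6

Collect each base-dimension exponent across the product:
  M: (1) + (1) + (0) + (-2) = 0
  L: (-1) + (0) + (3) + (-2) = 0
  T: (-2) + (-3) + (-1) + (0) = -6
So the dimensions are [T⁻⁶].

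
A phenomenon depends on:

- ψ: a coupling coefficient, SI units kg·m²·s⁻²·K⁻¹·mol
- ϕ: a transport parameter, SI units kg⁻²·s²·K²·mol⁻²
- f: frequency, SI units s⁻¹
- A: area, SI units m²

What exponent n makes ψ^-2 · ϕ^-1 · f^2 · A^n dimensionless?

Balance the L exponent: (2)·n from A, plus −2·(2) − (0) + 2·(0) = -4 from the rest, must sum to zero.
2n − 4 = 0, so n = 2.

2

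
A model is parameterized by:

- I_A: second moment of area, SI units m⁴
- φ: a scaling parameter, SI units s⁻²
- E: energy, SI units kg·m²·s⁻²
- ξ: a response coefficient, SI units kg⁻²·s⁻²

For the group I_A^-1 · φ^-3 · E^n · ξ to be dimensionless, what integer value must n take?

2

Balance the M exponent: (1)·n from E, plus −(0) − 3·(0) + (-2) = -2 from the rest, must sum to zero.
n − 2 = 0, so n = 2.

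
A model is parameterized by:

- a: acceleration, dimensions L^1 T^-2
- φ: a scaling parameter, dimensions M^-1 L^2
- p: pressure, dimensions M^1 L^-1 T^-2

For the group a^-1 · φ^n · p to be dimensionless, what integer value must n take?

1

Balance the M exponent: (-1)·n from φ, plus −(0) + (1) = 1 from the rest, must sum to zero.
−n + 1 = 0, so n = 1.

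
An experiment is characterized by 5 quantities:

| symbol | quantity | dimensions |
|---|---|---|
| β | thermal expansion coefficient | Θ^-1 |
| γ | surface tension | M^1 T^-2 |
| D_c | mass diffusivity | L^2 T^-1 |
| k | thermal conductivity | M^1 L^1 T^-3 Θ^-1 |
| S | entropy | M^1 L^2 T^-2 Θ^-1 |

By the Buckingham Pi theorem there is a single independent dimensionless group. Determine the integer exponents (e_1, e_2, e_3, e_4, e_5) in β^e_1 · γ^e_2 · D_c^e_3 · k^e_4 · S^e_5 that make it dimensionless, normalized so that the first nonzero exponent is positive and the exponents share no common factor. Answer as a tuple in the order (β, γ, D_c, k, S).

M: e_1·(0) + e_2·(1) + e_3·(0) + e_4·(1) + e_5·(1) = 0
L: e_1·(0) + e_2·(0) + e_3·(2) + e_4·(1) + e_5·(2) = 0
T: e_1·(0) + e_2·(-2) + e_3·(-1) + e_4·(-3) + e_5·(-2) = 0
Θ: e_1·(-1) + e_2·(0) + e_3·(0) + e_4·(-1) + e_5·(-1) = 0
Solving this homogeneous linear system for the smallest-integer solution (first nonzero entry positive) gives (3, 3, 2, -2, -1).

(3, 3, 2, -2, -1)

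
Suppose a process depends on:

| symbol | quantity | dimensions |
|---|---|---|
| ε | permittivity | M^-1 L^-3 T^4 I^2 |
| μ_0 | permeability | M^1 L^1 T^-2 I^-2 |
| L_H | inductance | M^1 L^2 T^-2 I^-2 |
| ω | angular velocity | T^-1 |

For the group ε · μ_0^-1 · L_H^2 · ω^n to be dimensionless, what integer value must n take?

2

Balance the T exponent: (-1)·n from ω, plus (4) − (-2) + 2·(-2) = 2 from the rest, must sum to zero.
−n + 2 = 0, so n = 2.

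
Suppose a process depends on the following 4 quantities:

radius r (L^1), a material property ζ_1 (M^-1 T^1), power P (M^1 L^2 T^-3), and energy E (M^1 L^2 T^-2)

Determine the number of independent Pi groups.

1

There are 4 variables and 3 base dimensions (M, L, T).
The dimension matrix has rank 3.
Independent dimensionless groups: 4 − 3 = 1.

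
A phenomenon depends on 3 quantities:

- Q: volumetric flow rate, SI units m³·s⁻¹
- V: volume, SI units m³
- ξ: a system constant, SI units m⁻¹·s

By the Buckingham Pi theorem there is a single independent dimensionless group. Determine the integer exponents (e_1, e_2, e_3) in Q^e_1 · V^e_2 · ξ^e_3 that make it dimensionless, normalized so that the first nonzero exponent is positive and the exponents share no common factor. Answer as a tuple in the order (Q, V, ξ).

(3, -2, 3)

L: e_1·(3) + e_2·(3) + e_3·(-1) = 0
T: e_1·(-1) + e_2·(0) + e_3·(1) = 0
Solving this homogeneous linear system for the smallest-integer solution (first nonzero entry positive) gives (3, -2, 3).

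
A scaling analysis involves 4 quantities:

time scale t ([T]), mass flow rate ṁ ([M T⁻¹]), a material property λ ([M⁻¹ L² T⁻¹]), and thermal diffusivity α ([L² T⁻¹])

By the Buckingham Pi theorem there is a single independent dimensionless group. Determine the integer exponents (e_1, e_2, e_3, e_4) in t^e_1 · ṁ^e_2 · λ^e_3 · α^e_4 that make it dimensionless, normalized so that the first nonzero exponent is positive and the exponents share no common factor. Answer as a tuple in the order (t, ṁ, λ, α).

(1, 1, 1, -1)

M: e_1·(0) + e_2·(1) + e_3·(-1) + e_4·(0) = 0
L: e_1·(0) + e_2·(0) + e_3·(2) + e_4·(2) = 0
T: e_1·(1) + e_2·(-1) + e_3·(-1) + e_4·(-1) = 0
Solving this homogeneous linear system for the smallest-integer solution (first nonzero entry positive) gives (1, 1, 1, -1).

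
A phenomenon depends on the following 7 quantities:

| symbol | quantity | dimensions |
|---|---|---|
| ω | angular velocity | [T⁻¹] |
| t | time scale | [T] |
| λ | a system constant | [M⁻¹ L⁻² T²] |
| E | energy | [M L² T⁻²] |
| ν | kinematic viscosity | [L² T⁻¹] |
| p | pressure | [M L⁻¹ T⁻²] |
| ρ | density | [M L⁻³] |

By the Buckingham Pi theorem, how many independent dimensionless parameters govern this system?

There are 7 variables and 3 base dimensions (M, L, T).
The dimension matrix has rank 3.
Independent dimensionless groups: 7 − 3 = 4.

4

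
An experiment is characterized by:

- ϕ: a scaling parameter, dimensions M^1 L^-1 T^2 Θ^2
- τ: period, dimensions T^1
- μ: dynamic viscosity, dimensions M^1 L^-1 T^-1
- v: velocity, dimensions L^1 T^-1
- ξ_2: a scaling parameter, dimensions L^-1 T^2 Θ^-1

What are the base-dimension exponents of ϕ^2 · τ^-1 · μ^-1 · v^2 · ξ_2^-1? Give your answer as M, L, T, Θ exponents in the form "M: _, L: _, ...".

Collect each base-dimension exponent across the product:
  M: 2·(1) − (0) − (1) + 2·(0) − (0) = 1
  L: 2·(-1) − (0) − (-1) + 2·(1) − (-1) = 2
  T: 2·(2) − (1) − (-1) + 2·(-1) − (2) = 0
  Θ: 2·(2) − (0) − (0) + 2·(0) − (-1) = 5
So the dimensions are [M L² Θ⁵].

M: 1, L: 2, T: 0, Θ: 5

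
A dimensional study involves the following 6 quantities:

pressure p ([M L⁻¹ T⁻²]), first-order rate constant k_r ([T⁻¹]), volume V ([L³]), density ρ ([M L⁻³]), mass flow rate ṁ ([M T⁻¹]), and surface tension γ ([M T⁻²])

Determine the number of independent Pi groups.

3

There are 6 variables and 3 base dimensions (M, L, T).
The dimension matrix has rank 3.
Independent dimensionless groups: 6 − 3 = 3.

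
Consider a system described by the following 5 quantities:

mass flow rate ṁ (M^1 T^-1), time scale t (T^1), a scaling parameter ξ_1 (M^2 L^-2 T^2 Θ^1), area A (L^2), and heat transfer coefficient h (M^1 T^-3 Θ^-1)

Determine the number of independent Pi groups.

1

There are 5 variables and 4 base dimensions (M, L, T, Θ).
The dimension matrix has rank 4.
Independent dimensionless groups: 5 − 4 = 1.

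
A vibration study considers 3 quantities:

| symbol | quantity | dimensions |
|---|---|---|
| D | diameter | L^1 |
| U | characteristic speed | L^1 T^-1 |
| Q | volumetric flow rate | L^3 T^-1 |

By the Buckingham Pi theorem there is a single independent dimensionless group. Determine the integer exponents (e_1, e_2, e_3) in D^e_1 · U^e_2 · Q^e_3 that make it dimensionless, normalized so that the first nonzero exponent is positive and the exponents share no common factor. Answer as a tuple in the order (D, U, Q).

L: e_1·(1) + e_2·(1) + e_3·(3) = 0
T: e_1·(0) + e_2·(-1) + e_3·(-1) = 0
Solving this homogeneous linear system for the smallest-integer solution (first nonzero entry positive) gives (2, 1, -1).

(2, 1, -1)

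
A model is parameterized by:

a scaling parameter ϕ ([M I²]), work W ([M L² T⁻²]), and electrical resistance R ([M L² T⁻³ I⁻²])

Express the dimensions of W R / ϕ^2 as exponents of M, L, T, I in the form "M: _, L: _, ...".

M: 0, L: 4, T: -5, I: -6

Collect each base-dimension exponent across the product:
  M: −2·(1) + (1) + (1) = 0
  L: −2·(0) + (2) + (2) = 4
  T: −2·(0) + (-2) + (-3) = -5
  I: −2·(2) + (0) + (-2) = -6
So the dimensions are [L⁴ T⁻⁵ I⁻⁶].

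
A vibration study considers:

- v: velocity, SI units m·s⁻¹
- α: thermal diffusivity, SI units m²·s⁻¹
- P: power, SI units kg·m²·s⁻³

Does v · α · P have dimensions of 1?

no

Sum the exponent of each base dimension across the product:
  M: [v]_M + [α]_M + [P]_M = (0) + (0) + (1) = 1
  L: [v]_L + [α]_L + [P]_L = (1) + (2) + (2) = 5
  T: [v]_T + [α]_T + [P]_T = (-1) + (-1) + (-3) = -5
Net dimensions [M L⁵ T⁻⁵] ≠ [1] — not dimensionless.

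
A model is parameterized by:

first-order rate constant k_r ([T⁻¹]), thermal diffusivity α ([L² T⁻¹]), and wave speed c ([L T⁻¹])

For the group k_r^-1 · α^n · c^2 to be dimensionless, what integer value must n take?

Balance the L exponent: (2)·n from α, plus −(0) + 2·(1) = 2 from the rest, must sum to zero.
2n + 2 = 0, so n = -1.

-1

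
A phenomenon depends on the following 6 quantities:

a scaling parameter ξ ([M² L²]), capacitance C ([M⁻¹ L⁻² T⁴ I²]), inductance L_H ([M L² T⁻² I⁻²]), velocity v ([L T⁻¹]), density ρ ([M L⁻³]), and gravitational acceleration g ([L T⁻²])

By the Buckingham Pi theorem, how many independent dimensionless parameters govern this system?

2

There are 6 variables and 4 base dimensions (M, L, T, I).
The dimension matrix has rank 4.
Independent dimensionless groups: 6 − 4 = 2.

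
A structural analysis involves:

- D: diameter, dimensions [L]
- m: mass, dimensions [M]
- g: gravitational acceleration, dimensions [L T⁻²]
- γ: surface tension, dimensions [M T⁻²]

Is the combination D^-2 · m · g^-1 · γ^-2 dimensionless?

Sum the exponent of each base dimension across the product:
  M: −2·[D]_M + [m]_M − [g]_M − 2·[γ]_M = −2·(0) + (1) − (0) − 2·(1) = -1
  L: −2·[D]_L + [m]_L − [g]_L − 2·[γ]_L = −2·(1) + (0) − (1) − 2·(0) = -3
  T: −2·[D]_T + [m]_T − [g]_T − 2·[γ]_T = −2·(0) + (0) − (-2) − 2·(-2) = 6
Net dimensions [M⁻¹ L⁻³ T⁶] ≠ [1] — not dimensionless.

no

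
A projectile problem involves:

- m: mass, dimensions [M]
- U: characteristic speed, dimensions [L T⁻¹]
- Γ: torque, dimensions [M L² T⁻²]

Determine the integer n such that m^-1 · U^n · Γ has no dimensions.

Balance the L exponent: (1)·n from U, plus −(0) + (2) = 2 from the rest, must sum to zero.
n + 2 = 0, so n = -2.

-2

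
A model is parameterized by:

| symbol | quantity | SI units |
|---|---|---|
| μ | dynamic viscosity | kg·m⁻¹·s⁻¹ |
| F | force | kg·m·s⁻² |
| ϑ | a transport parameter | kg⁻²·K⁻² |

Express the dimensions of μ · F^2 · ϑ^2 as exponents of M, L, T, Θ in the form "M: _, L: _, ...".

M: -1, L: 1, T: -5, Θ: -4

Collect each base-dimension exponent across the product:
  M: (1) + 2·(1) + 2·(-2) = -1
  L: (-1) + 2·(1) + 2·(0) = 1
  T: (-1) + 2·(-2) + 2·(0) = -5
  Θ: (0) + 2·(0) + 2·(-2) = -4
So the dimensions are [M⁻¹ L T⁻⁵ Θ⁻⁴].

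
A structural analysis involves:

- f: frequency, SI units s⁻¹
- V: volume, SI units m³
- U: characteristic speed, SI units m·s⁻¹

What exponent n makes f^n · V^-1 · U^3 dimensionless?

Balance the T exponent: (-1)·n from f, plus −(0) + 3·(-1) = -3 from the rest, must sum to zero.
−n − 3 = 0, so n = -3.

-3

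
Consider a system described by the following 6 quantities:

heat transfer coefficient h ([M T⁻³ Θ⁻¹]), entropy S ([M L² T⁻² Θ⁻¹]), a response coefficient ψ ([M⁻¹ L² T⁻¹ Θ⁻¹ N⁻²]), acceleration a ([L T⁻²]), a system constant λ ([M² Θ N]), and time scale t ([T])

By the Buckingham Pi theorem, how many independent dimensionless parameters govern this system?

There are 6 variables and 5 base dimensions (M, L, T, Θ, N).
The dimension matrix has rank 5.
Independent dimensionless groups: 6 − 5 = 1.

1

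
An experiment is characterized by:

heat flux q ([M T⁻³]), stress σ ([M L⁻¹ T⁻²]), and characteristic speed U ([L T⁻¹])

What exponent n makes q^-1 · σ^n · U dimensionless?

Balance the M exponent: (1)·n from σ, plus −(1) + (0) = -1 from the rest, must sum to zero.
n − 1 = 0, so n = 1.

1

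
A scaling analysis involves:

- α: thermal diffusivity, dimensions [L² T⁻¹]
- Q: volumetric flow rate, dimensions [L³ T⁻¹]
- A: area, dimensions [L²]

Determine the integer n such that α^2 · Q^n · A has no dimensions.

Balance the L exponent: (3)·n from Q, plus 2·(2) + (2) = 6 from the rest, must sum to zero.
3n + 6 = 0, so n = -2.

-2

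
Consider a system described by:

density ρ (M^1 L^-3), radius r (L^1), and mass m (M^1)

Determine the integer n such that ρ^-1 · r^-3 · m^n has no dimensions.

1

Balance the M exponent: (1)·n from m, plus −(1) − 3·(0) = -1 from the rest, must sum to zero.
n − 1 = 0, so n = 1.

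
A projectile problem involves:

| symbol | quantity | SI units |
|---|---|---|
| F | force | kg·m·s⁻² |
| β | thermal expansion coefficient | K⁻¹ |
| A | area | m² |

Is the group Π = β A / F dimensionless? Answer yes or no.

no

Sum the exponent of each base dimension across the product:
  M: −[F]_M + [β]_M + [A]_M = −(1) + (0) + (0) = -1
  L: −[F]_L + [β]_L + [A]_L = −(1) + (0) + (2) = 1
  T: −[F]_T + [β]_T + [A]_T = −(-2) + (0) + (0) = 2
  Θ: −[F]_Θ + [β]_Θ + [A]_Θ = −(0) + (-1) + (0) = -1
Net dimensions [M⁻¹ L T² Θ⁻¹] ≠ [1] — not dimensionless.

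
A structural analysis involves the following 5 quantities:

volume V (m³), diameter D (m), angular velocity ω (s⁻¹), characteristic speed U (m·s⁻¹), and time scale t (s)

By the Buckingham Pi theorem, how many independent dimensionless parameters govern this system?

3

There are 5 variables and 2 base dimensions (L, T).
The dimension matrix has rank 2.
Independent dimensionless groups: 5 − 2 = 3.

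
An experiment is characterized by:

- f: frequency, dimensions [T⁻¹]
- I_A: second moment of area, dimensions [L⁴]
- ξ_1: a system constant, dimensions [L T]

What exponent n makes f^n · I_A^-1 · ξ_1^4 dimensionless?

4

Balance the T exponent: (-1)·n from f, plus −(0) + 4·(1) = 4 from the rest, must sum to zero.
−n + 4 = 0, so n = 4.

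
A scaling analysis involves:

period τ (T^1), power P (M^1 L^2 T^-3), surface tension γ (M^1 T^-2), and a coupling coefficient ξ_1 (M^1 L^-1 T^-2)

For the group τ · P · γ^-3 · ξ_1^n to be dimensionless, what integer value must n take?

Balance the M exponent: (1)·n from ξ_1, plus (0) + (1) − 3·(1) = -2 from the rest, must sum to zero.
n − 2 = 0, so n = 2.

2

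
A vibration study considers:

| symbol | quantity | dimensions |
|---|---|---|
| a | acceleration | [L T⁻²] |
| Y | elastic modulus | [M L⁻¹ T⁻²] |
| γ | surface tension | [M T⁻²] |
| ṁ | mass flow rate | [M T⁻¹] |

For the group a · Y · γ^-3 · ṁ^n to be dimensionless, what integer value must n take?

2

Balance the M exponent: (1)·n from ṁ, plus (0) + (1) − 3·(1) = -2 from the rest, must sum to zero.
n − 2 = 0, so n = 2.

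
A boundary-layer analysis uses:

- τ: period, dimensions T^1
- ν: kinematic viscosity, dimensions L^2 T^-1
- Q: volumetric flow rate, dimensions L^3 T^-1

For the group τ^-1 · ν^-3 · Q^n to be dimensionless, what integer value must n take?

Balance the L exponent: (3)·n from Q, plus −(0) − 3·(2) = -6 from the rest, must sum to zero.
3n − 6 = 0, so n = 2.

2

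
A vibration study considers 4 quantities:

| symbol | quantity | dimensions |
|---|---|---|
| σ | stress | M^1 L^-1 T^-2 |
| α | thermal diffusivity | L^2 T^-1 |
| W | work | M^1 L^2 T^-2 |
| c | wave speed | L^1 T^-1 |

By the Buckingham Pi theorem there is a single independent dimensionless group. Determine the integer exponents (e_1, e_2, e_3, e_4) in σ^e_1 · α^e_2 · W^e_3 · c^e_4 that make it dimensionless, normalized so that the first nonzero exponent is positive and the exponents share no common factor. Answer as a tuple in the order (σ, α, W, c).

M: e_1·(1) + e_2·(0) + e_3·(1) + e_4·(0) = 0
L: e_1·(-1) + e_2·(2) + e_3·(2) + e_4·(1) = 0
T: e_1·(-2) + e_2·(-1) + e_3·(-2) + e_4·(-1) = 0
Solving this homogeneous linear system for the smallest-integer solution (first nonzero entry positive) gives (1, 3, -1, -3).

(1, 3, -1, -3)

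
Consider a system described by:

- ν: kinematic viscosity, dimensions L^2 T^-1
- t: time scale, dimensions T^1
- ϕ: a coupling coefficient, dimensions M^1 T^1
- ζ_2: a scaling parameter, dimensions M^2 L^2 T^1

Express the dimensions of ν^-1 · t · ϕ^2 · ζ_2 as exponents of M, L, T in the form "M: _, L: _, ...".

Collect each base-dimension exponent across the product:
  M: −(0) + (0) + 2·(1) + (2) = 4
  L: −(2) + (0) + 2·(0) + (2) = 0
  T: −(-1) + (1) + 2·(1) + (1) = 5
So the dimensions are [M⁴ T⁵].

M: 4, L: 0, T: 5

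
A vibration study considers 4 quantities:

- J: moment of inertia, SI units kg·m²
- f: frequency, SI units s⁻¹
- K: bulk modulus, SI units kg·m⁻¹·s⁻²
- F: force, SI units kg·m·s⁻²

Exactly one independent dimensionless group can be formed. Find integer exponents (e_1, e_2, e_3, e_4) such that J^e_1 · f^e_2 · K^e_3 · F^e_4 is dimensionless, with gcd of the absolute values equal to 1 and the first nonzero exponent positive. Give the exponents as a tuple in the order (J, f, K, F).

M: e_1·(1) + e_2·(0) + e_3·(1) + e_4·(1) = 0
L: e_1·(2) + e_2·(0) + e_3·(-1) + e_4·(1) = 0
T: e_1·(0) + e_2·(-1) + e_3·(-2) + e_4·(-2) = 0
Solving this homogeneous linear system for the smallest-integer solution (first nonzero entry positive) gives (2, 4, 1, -3).

(2, 4, 1, -3)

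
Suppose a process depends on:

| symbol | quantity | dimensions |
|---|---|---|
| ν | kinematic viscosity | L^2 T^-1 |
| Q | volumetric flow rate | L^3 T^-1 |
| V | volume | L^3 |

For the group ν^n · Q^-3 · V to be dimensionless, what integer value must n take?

Balance the L exponent: (2)·n from ν, plus −3·(3) + (3) = -6 from the rest, must sum to zero.
2n − 6 = 0, so n = 3.

3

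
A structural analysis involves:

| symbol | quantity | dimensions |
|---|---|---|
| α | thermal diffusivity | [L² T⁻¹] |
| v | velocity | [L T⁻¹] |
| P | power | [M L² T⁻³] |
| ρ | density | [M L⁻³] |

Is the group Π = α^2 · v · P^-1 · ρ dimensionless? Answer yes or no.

Sum the exponent of each base dimension across the product:
  M: 2·[α]_M + [v]_M − [P]_M + [ρ]_M = 2·(0) + (0) − (1) + (1) = 0
  L: 2·[α]_L + [v]_L − [P]_L + [ρ]_L = 2·(2) + (1) − (2) + (-3) = 0
  T: 2·[α]_T + [v]_T − [P]_T + [ρ]_T = 2·(-1) + (-1) − (-3) + (0) = 0
All base exponents vanish — dimensionless.

yes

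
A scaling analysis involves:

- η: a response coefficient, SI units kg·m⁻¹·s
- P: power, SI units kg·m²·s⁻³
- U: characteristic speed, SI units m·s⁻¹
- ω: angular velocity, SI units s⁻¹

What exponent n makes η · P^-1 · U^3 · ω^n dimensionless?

Balance the T exponent: (-1)·n from ω, plus (1) − (-3) + 3·(-1) = 1 from the rest, must sum to zero.
−n + 1 = 0, so n = 1.

1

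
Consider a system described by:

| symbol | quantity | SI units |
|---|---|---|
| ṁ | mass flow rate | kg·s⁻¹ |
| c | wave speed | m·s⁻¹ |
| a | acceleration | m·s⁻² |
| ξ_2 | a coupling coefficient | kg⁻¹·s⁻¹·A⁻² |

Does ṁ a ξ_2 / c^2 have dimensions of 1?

no

Sum the exponent of each base dimension across the product:
  M: [ṁ]_M − 2·[c]_M + [a]_M + [ξ_2]_M = (1) − 2·(0) + (0) + (-1) = 0
  L: [ṁ]_L − 2·[c]_L + [a]_L + [ξ_2]_L = (0) − 2·(1) + (1) + (0) = -1
  T: [ṁ]_T − 2·[c]_T + [a]_T + [ξ_2]_T = (-1) − 2·(-1) + (-2) + (-1) = -2
  I: [ṁ]_I − 2·[c]_I + [a]_I + [ξ_2]_I = (0) − 2·(0) + (0) + (-2) = -2
Net dimensions [L⁻¹ T⁻² I⁻²] ≠ [1] — not dimensionless.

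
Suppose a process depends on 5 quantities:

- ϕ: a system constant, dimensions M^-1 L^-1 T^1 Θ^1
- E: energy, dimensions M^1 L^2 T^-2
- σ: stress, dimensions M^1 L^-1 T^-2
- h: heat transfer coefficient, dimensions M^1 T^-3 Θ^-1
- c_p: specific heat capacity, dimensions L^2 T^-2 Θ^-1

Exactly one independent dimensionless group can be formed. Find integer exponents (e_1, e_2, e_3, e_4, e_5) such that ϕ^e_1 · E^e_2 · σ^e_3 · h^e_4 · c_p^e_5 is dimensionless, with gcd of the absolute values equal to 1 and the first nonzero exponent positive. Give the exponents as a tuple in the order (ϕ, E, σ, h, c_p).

M: e_1·(-1) + e_2·(1) + e_3·(1) + e_4·(1) + e_5·(0) = 0
L: e_1·(-1) + e_2·(2) + e_3·(-1) + e_4·(0) + e_5·(2) = 0
T: e_1·(1) + e_2·(-2) + e_3·(-2) + e_4·(-3) + e_5·(-2) = 0
Θ: e_1·(1) + e_2·(0) + e_3·(0) + e_4·(-1) + e_5·(-1) = 0
Solving this homogeneous linear system for the smallest-integer solution (first nonzero entry positive) gives (1, 1, -3, 3, -2).

(1, 1, -3, 3, -2)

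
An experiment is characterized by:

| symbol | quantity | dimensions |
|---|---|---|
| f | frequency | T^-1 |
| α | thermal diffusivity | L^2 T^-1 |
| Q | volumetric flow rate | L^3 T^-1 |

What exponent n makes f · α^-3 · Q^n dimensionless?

2

Balance the L exponent: (3)·n from Q, plus (0) − 3·(2) = -6 from the rest, must sum to zero.
3n − 6 = 0, so n = 2.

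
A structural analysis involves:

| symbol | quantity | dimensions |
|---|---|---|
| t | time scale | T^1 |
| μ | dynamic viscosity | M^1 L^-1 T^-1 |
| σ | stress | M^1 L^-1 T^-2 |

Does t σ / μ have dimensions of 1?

Sum the exponent of each base dimension across the product:
  M: [t]_M − [μ]_M + [σ]_M = (0) − (1) + (1) = 0
  L: [t]_L − [μ]_L + [σ]_L = (0) − (-1) + (-1) = 0
  T: [t]_T − [μ]_T + [σ]_T = (1) − (-1) + (-2) = 0
All base exponents vanish — dimensionless.

yes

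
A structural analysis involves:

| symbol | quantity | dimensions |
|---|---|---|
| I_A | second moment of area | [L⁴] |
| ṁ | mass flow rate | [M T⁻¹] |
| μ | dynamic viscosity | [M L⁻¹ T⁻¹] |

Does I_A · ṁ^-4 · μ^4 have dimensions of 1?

yes

Sum the exponent of each base dimension across the product:
  M: [I_A]_M − 4·[ṁ]_M + 4·[μ]_M = (0) − 4·(1) + 4·(1) = 0
  L: [I_A]_L − 4·[ṁ]_L + 4·[μ]_L = (4) − 4·(0) + 4·(-1) = 0
  T: [I_A]_T − 4·[ṁ]_T + 4·[μ]_T = (0) − 4·(-1) + 4·(-1) = 0
All base exponents vanish — dimensionless.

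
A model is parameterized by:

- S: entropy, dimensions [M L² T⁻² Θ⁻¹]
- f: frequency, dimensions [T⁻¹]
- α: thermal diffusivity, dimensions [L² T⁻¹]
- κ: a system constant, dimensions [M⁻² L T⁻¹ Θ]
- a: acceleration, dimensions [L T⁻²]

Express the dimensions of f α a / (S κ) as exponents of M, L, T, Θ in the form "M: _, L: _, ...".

Collect each base-dimension exponent across the product:
  M: −(1) + (0) + (0) − (-2) + (0) = 1
  L: −(2) + (0) + (2) − (1) + (1) = 0
  T: −(-2) + (-1) + (-1) − (-1) + (-2) = -1
  Θ: −(-1) + (0) + (0) − (1) + (0) = 0
So the dimensions are [M T⁻¹].

M: 1, L: 0, T: -1, Θ: 0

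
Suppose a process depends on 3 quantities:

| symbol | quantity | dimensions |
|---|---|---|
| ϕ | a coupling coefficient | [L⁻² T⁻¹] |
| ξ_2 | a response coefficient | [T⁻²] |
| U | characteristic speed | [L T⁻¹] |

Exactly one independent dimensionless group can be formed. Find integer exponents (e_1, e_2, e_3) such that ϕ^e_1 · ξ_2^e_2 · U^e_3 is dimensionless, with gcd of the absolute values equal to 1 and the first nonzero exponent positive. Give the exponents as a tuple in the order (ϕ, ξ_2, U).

L: e_1·(-2) + e_2·(0) + e_3·(1) = 0
T: e_1·(-1) + e_2·(-2) + e_3·(-1) = 0
Solving this homogeneous linear system for the smallest-integer solution (first nonzero entry positive) gives (2, -3, 4).

(2, -3, 4)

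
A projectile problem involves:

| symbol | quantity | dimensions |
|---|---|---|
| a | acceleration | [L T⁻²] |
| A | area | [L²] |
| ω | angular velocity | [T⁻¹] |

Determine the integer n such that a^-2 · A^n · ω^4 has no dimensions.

Balance the L exponent: (2)·n from A, plus −2·(1) + 4·(0) = -2 from the rest, must sum to zero.
2n − 2 = 0, so n = 1.

1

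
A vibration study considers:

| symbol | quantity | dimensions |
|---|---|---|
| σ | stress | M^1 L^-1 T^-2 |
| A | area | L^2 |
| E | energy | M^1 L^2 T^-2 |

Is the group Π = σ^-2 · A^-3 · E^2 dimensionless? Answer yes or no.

yes

Sum the exponent of each base dimension across the product:
  M: −2·[σ]_M − 3·[A]_M + 2·[E]_M = −2·(1) − 3·(0) + 2·(1) = 0
  L: −2·[σ]_L − 3·[A]_L + 2·[E]_L = −2·(-1) − 3·(2) + 2·(2) = 0
  T: −2·[σ]_T − 3·[A]_T + 2·[E]_T = −2·(-2) − 3·(0) + 2·(-2) = 0
All base exponents vanish — dimensionless.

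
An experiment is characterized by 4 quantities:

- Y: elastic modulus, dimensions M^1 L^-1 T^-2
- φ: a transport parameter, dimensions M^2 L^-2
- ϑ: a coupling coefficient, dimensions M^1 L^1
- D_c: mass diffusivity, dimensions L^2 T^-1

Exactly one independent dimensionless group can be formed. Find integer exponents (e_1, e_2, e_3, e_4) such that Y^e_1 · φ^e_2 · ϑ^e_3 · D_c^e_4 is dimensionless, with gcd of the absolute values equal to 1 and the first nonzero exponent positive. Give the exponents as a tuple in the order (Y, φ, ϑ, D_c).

(2, -3, 4, -4)

M: e_1·(1) + e_2·(2) + e_3·(1) + e_4·(0) = 0
L: e_1·(-1) + e_2·(-2) + e_3·(1) + e_4·(2) = 0
T: e_1·(-2) + e_2·(0) + e_3·(0) + e_4·(-1) = 0
Solving this homogeneous linear system for the smallest-integer solution (first nonzero entry positive) gives (2, -3, 4, -4).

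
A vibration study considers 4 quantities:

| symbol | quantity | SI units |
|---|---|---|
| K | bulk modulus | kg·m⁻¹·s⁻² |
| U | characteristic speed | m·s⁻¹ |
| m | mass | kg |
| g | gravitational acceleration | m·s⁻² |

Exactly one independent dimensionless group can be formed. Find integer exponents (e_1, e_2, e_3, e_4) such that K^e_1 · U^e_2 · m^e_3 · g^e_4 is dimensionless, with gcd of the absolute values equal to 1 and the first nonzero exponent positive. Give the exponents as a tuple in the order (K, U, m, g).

(1, 4, -1, -3)

M: e_1·(1) + e_2·(0) + e_3·(1) + e_4·(0) = 0
L: e_1·(-1) + e_2·(1) + e_3·(0) + e_4·(1) = 0
T: e_1·(-2) + e_2·(-1) + e_3·(0) + e_4·(-2) = 0
Solving this homogeneous linear system for the smallest-integer solution (first nonzero entry positive) gives (1, 4, -1, -3).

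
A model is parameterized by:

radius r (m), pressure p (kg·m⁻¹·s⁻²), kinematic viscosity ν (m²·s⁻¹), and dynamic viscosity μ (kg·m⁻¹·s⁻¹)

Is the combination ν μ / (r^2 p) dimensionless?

yes

Sum the exponent of each base dimension across the product:
  M: −2·[r]_M − [p]_M + [ν]_M + [μ]_M = −2·(0) − (1) + (0) + (1) = 0
  L: −2·[r]_L − [p]_L + [ν]_L + [μ]_L = −2·(1) − (-1) + (2) + (-1) = 0
  T: −2·[r]_T − [p]_T + [ν]_T + [μ]_T = −2·(0) − (-2) + (-1) + (-1) = 0
All base exponents vanish — dimensionless.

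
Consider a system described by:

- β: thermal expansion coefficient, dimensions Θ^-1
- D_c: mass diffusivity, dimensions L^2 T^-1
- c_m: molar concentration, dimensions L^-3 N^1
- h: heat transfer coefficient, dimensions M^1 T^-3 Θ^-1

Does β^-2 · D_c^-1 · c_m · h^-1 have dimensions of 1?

no

Sum the exponent of each base dimension across the product:
  M: −2·[β]_M − [D_c]_M + [c_m]_M − [h]_M = −2·(0) − (0) + (0) − (1) = -1
  L: −2·[β]_L − [D_c]_L + [c_m]_L − [h]_L = −2·(0) − (2) + (-3) − (0) = -5
  T: −2·[β]_T − [D_c]_T + [c_m]_T − [h]_T = −2·(0) − (-1) + (0) − (-3) = 4
  Θ: −2·[β]_Θ − [D_c]_Θ + [c_m]_Θ − [h]_Θ = −2·(-1) − (0) + (0) − (-1) = 3
  N: −2·[β]_N − [D_c]_N + [c_m]_N − [h]_N = −2·(0) − (0) + (1) − (0) = 1
Net dimensions [M⁻¹ L⁻⁵ T⁴ Θ³ N] ≠ [1] — not dimensionless.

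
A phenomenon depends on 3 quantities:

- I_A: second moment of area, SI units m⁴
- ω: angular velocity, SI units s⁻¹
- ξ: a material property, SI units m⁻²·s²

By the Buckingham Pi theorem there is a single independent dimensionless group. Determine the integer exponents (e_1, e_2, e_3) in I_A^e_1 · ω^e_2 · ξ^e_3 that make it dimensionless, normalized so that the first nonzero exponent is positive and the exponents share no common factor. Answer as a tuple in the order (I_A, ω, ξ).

(1, 4, 2)

L: e_1·(4) + e_2·(0) + e_3·(-2) = 0
T: e_1·(0) + e_2·(-1) + e_3·(2) = 0
Solving this homogeneous linear system for the smallest-integer solution (first nonzero entry positive) gives (1, 4, 2).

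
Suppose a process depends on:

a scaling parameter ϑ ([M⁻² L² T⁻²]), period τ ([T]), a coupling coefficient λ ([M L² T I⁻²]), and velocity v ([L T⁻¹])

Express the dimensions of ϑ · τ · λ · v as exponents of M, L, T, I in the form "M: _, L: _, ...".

M: -1, L: 5, T: -1, I: -2

Collect each base-dimension exponent across the product:
  M: (-2) + (0) + (1) + (0) = -1
  L: (2) + (0) + (2) + (1) = 5
  T: (-2) + (1) + (1) + (-1) = -1
  I: (0) + (0) + (-2) + (0) = -2
So the dimensions are [M⁻¹ L⁵ T⁻¹ I⁻²].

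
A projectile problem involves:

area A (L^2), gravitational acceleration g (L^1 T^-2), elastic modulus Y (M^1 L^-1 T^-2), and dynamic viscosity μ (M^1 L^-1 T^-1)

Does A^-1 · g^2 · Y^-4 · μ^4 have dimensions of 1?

Sum the exponent of each base dimension across the product:
  M: −[A]_M + 2·[g]_M − 4·[Y]_M + 4·[μ]_M = −(0) + 2·(0) − 4·(1) + 4·(1) = 0
  L: −[A]_L + 2·[g]_L − 4·[Y]_L + 4·[μ]_L = −(2) + 2·(1) − 4·(-1) + 4·(-1) = 0
  T: −[A]_T + 2·[g]_T − 4·[Y]_T + 4·[μ]_T = −(0) + 2·(-2) − 4·(-2) + 4·(-1) = 0
All base exponents vanish — dimensionless.

yes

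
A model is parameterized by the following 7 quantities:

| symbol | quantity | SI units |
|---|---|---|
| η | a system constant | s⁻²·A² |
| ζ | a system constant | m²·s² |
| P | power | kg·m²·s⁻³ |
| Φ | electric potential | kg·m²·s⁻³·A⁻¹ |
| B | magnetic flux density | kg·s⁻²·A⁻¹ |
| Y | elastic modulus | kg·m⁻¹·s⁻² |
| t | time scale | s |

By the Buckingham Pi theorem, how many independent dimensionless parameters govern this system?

There are 7 variables and 4 base dimensions (M, L, T, I).
The dimension matrix has rank 4.
Independent dimensionless groups: 7 − 4 = 3.

3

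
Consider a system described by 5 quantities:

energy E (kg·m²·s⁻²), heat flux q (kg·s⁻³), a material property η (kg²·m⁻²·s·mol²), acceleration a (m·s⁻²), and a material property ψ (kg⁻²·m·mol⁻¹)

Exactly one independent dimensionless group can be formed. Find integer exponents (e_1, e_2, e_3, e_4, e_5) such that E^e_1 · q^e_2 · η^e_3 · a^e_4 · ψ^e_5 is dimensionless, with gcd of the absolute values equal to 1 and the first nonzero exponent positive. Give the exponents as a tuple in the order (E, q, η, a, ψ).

M: e_1·(1) + e_2·(1) + e_3·(2) + e_4·(0) + e_5·(-2) = 0
L: e_1·(2) + e_2·(0) + e_3·(-2) + e_4·(1) + e_5·(1) = 0
T: e_1·(-2) + e_2·(-3) + e_3·(1) + e_4·(-2) + e_5·(0) = 0
N: e_1·(0) + e_2·(0) + e_3·(2) + e_4·(0) + e_5·(-1) = 0
Solving this homogeneous linear system for the smallest-integer solution (first nonzero entry positive) gives (1, 1, 1, -2, 2).

(1, 1, 1, -2, 2)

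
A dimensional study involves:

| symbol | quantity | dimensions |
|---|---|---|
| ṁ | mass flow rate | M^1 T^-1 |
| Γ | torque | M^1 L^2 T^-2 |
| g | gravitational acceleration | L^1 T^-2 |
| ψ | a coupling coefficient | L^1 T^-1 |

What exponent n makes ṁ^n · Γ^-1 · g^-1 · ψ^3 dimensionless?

1

Balance the M exponent: (1)·n from ṁ, plus −(1) − (0) + 3·(0) = -1 from the rest, must sum to zero.
n − 1 = 0, so n = 1.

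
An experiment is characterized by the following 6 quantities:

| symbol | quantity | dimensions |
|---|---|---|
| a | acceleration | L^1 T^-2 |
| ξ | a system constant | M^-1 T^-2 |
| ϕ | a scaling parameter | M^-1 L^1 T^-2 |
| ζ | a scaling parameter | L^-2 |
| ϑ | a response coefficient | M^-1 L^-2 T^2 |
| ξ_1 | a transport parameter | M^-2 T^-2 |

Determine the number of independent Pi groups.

3

There are 6 variables and 3 base dimensions (M, L, T).
The dimension matrix has rank 3.
Independent dimensionless groups: 6 − 3 = 3.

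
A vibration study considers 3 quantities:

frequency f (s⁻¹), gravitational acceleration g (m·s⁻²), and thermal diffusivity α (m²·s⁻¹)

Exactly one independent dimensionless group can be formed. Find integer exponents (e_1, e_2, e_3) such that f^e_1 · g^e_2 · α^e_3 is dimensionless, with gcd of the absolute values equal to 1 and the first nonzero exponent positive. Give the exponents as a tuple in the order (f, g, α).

L: e_1·(0) + e_2·(1) + e_3·(2) = 0
T: e_1·(-1) + e_2·(-2) + e_3·(-1) = 0
Solving this homogeneous linear system for the smallest-integer solution (first nonzero entry positive) gives (3, -2, 1).

(3, -2, 1)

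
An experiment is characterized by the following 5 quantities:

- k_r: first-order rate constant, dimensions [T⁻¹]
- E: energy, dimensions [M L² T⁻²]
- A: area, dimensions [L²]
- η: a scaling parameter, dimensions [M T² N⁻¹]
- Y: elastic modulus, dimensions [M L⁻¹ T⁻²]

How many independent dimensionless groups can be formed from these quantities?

1

There are 5 variables and 4 base dimensions (M, L, T, N).
The dimension matrix has rank 4.
Independent dimensionless groups: 5 − 4 = 1.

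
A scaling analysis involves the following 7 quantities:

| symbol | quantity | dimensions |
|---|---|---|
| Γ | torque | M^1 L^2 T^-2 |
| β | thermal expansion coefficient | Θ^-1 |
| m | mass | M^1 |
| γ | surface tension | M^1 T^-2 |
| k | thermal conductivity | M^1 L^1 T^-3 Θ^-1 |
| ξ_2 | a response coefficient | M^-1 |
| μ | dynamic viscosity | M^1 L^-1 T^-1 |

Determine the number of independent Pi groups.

3

There are 7 variables and 4 base dimensions (M, L, T, Θ).
The dimension matrix has rank 4.
Independent dimensionless groups: 7 − 4 = 3.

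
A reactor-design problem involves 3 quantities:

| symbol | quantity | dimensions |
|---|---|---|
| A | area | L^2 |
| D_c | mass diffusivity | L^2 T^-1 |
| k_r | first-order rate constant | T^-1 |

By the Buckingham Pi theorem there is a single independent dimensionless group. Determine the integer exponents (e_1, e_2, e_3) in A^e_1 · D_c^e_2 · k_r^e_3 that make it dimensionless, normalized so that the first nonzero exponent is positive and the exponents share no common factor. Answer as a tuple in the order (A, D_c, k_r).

L: e_1·(2) + e_2·(2) + e_3·(0) = 0
T: e_1·(0) + e_2·(-1) + e_3·(-1) = 0
Solving this homogeneous linear system for the smallest-integer solution (first nonzero entry positive) gives (1, -1, 1).

(1, -1, 1)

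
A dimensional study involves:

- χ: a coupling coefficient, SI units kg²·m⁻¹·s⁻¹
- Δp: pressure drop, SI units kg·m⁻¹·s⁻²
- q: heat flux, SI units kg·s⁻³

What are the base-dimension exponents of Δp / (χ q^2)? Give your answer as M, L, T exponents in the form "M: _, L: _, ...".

Collect each base-dimension exponent across the product:
  M: −(2) + (1) − 2·(1) = -3
  L: −(-1) + (-1) − 2·(0) = 0
  T: −(-1) + (-2) − 2·(-3) = 5
So the dimensions are [M⁻³ T⁵].

M: -3, L: 0, T: 5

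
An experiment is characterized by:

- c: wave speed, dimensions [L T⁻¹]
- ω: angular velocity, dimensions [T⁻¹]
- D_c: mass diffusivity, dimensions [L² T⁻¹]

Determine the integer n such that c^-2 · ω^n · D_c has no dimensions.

Balance the T exponent: (-1)·n from ω, plus −2·(-1) + (-1) = 1 from the rest, must sum to zero.
−n + 1 = 0, so n = 1.

1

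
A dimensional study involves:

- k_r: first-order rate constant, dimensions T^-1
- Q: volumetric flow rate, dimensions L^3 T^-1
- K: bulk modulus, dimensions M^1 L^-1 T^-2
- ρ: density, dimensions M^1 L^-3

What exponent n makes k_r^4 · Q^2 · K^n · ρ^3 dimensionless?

-3

Balance the M exponent: (1)·n from K, plus 4·(0) + 2·(0) + 3·(1) = 3 from the rest, must sum to zero.
n + 3 = 0, so n = -3.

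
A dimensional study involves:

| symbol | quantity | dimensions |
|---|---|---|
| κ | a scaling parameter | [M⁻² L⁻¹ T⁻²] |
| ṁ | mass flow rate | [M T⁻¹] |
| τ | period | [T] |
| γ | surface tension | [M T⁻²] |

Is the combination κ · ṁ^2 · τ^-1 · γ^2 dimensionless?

no

Sum the exponent of each base dimension across the product:
  M: [κ]_M + 2·[ṁ]_M − [τ]_M + 2·[γ]_M = (-2) + 2·(1) − (0) + 2·(1) = 2
  L: [κ]_L + 2·[ṁ]_L − [τ]_L + 2·[γ]_L = (-1) + 2·(0) − (0) + 2·(0) = -1
  T: [κ]_T + 2·[ṁ]_T − [τ]_T + 2·[γ]_T = (-2) + 2·(-1) − (1) + 2·(-2) = -9
Net dimensions [M² L⁻¹ T⁻⁹] ≠ [1] — not dimensionless.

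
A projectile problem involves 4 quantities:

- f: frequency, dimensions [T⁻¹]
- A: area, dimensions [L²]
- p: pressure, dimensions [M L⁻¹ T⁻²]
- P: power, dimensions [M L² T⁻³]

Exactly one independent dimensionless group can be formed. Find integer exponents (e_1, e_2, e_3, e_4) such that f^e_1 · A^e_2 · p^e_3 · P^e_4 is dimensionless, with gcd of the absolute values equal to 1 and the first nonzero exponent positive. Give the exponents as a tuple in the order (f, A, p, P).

M: e_1·(0) + e_2·(0) + e_3·(1) + e_4·(1) = 0
L: e_1·(0) + e_2·(2) + e_3·(-1) + e_4·(2) = 0
T: e_1·(-1) + e_2·(0) + e_3·(-2) + e_4·(-3) = 0
Solving this homogeneous linear system for the smallest-integer solution (first nonzero entry positive) gives (2, 3, 2, -2).

(2, 3, 2, -2)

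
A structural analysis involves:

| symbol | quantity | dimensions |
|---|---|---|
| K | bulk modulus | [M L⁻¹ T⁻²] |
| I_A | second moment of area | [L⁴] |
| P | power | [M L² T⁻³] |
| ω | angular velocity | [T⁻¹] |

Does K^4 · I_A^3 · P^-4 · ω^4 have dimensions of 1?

yes

Sum the exponent of each base dimension across the product:
  M: 4·[K]_M + 3·[I_A]_M − 4·[P]_M + 4·[ω]_M = 4·(1) + 3·(0) − 4·(1) + 4·(0) = 0
  L: 4·[K]_L + 3·[I_A]_L − 4·[P]_L + 4·[ω]_L = 4·(-1) + 3·(4) − 4·(2) + 4·(0) = 0
  T: 4·[K]_T + 3·[I_A]_T − 4·[P]_T + 4·[ω]_T = 4·(-2) + 3·(0) − 4·(-3) + 4·(-1) = 0
All base exponents vanish — dimensionless.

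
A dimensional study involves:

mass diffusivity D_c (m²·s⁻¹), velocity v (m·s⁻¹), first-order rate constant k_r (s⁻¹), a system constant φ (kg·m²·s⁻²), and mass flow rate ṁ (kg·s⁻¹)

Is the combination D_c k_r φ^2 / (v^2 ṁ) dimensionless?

no

Sum the exponent of each base dimension across the product:
  M: [D_c]_M − 2·[v]_M + [k_r]_M + 2·[φ]_M − [ṁ]_M = (0) − 2·(0) + (0) + 2·(1) − (1) = 1
  L: [D_c]_L − 2·[v]_L + [k_r]_L + 2·[φ]_L − [ṁ]_L = (2) − 2·(1) + (0) + 2·(2) − (0) = 4
  T: [D_c]_T − 2·[v]_T + [k_r]_T + 2·[φ]_T − [ṁ]_T = (-1) − 2·(-1) + (-1) + 2·(-2) − (-1) = -3
Net dimensions [M L⁴ T⁻³] ≠ [1] — not dimensionless.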